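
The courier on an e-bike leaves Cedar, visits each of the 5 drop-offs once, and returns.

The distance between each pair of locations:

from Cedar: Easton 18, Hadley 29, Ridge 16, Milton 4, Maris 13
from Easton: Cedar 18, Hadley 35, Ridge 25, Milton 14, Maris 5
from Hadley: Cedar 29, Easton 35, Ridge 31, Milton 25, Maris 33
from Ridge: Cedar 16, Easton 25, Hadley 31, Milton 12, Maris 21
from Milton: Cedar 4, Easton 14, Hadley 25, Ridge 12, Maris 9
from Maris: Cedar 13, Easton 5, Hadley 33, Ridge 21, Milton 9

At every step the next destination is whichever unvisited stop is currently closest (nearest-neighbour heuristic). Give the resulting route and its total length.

At Cedar the remaining stops are Milton 4, Maris 13, Ridge 16, Easton 18, Hadley 29; go to Milton.
At Milton the remaining stops are Maris 9, Ridge 12, Easton 14, Hadley 25; go to Maris.
At Maris the remaining stops are Easton 5, Ridge 21, Hadley 33; go to Easton.
At Easton the remaining stops are Ridge 25, Hadley 35; go to Ridge.
At Ridge the remaining stops are Hadley 31; go to Hadley.
Return Hadley→Cedar: 29.
Total = 4 + 9 + 5 + 25 + 31 + 29 = 103.

Nearest-neighbour total = 103; route Cedar → Milton → Maris → Easton → Ridge → Hadley → Cedar.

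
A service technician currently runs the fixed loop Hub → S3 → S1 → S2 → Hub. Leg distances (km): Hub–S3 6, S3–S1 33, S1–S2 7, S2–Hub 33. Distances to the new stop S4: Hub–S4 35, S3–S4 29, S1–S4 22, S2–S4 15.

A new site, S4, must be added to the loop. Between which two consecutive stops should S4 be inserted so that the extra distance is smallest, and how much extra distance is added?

Insertion cost between consecutive stops i–j is d(i,S4) + d(S4,j) − d(i,j):
  between Hub and S3: 35 + 29 − 6 = 58
  between S3 and S1: 29 + 22 − 33 = 18
  between S1 and S2: 22 + 15 − 7 = 30
  between S2 and Hub: 15 + 35 − 33 = 17
Cheapest insertion is between S2 and Hub, adding 17.
New total = 79 + 17 = 96.

Adding 17 km by placing S4 on the S2–Hub leg.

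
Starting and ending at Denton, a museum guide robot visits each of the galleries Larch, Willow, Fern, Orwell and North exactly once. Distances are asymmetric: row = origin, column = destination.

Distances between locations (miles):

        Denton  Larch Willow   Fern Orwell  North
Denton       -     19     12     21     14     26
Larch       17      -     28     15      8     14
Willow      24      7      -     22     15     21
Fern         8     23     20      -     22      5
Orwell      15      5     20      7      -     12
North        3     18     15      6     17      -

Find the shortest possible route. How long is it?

Shortest round trip = 42 miles.

Denton-Larch-Willow-Fern-Orwell-North-Denton: 19+28+22+22+12+3 = 106
Denton-Larch-Willow-Fern-North-Orwell-Denton: 19+28+22+5+17+15 = 106
Denton-Larch-Willow-Orwell-Fern-North-Denton: 19+28+15+7+5+3 = 77
Denton-Larch-Willow-Orwell-North-Fern-Denton: 19+28+15+12+6+8 = 88
Denton-Larch-Willow-North-Fern-Orwell-Denton: 19+28+21+6+22+15 = 111
Denton-Larch-Willow-North-Orwell-Fern-Denton: 19+28+21+17+7+8 = 100
Denton-Larch-Fern-Willow-Orwell-North-Denton: 19+15+20+15+12+3 = 84
Denton-Larch-Fern-Willow-North-Orwell-Denton: 19+15+20+21+17+15 = 107
Denton-Larch-Fern-Orwell-Willow-North-Denton: 19+15+22+20+21+3 = 100
Denton-Larch-Fern-Orwell-North-Willow-Denton: 19+15+22+12+15+24 = 107
Denton-Larch-Fern-North-Willow-Orwell-Denton: 19+15+5+15+15+15 = 84
Denton-Larch-Fern-North-Orwell-Willow-Denton: 19+15+5+17+20+24 = 100
Denton-Larch-Orwell-Willow-Fern-North-Denton: 19+8+20+22+5+3 = 77
Denton-Larch-Orwell-Willow-North-Fern-Denton: 19+8+20+21+6+8 = 82
… (106 more)
Denton-Willow-Larch-Orwell-Fern-North-Denton: 12+7+8+7+5+3 = 42  ← best
The minimum is 42.
One optimal route: Denton → Willow → Larch → Orwell → Fern → North → Denton.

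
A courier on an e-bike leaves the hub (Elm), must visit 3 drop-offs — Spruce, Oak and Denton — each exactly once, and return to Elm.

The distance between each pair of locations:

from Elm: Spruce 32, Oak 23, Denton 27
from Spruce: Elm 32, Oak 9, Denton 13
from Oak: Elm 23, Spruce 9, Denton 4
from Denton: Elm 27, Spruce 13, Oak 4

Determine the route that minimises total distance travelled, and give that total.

With 3 stops there are 3!/2 = 3 distinct round trips (a route and its reverse cost the same).
Elm-Spruce-Oak-Denton-Elm: 32+9+4+27 = 72
Elm-Spruce-Denton-Oak-Elm: 32+13+4+23 = 72
Elm-Oak-Spruce-Denton-Elm: 23+9+13+27 = 72
The minimum is 72.
One optimal route: Elm → Spruce → Oak → Denton → Elm (or its reverse).

Shortest round trip = 72.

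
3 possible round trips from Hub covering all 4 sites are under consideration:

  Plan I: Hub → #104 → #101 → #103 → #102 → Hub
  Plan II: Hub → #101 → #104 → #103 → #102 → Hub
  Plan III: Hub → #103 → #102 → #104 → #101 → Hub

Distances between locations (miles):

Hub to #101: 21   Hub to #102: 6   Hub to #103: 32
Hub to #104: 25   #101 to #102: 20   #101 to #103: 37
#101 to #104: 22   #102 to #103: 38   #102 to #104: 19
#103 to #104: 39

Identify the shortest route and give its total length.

Plan I: 25 + 22 + 37 + 38 + 6 = 128
Plan II: 21 + 22 + 39 + 38 + 6 = 126
Plan III: 32 + 38 + 19 + 22 + 21 = 132

Shortest is Plan II, total 126 miles.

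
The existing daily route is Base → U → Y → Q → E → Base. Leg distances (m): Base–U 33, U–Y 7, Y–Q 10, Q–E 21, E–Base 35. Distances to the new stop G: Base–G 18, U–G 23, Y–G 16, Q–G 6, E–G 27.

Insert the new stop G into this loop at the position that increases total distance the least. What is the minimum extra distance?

+8 m — insert G between Base and U.

Insertion cost between consecutive stops i–j is d(i,G) + d(G,j) − d(i,j):
  between Base and U: 18 + 23 − 33 = 8
  between U and Y: 23 + 16 − 7 = 32
  between Y and Q: 16 + 6 − 10 = 12
  between Q and E: 6 + 27 − 21 = 12
  between E and Base: 27 + 18 − 35 = 10
Cheapest insertion is between Base and U, adding 8.
New total = 106 + 8 = 114.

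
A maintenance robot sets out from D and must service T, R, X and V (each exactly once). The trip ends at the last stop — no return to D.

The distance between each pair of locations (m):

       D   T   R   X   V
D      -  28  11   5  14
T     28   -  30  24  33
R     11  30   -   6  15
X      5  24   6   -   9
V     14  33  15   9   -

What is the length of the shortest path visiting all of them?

There are 4! = 24 possible orderings.
D → T → R → X → V: 28+30+6+9 = 73
D → T → R → V → X: 28+30+15+9 = 82
D → T → X → R → V: 28+24+6+15 = 73
D → T → X → V → R: 28+24+9+15 = 76
D → T → V → R → X: 28+33+15+6 = 82
D → T → V → X → R: 28+33+9+6 = 76
D → R → T → X → V: 11+30+24+9 = 74
D → R → T → V → X: 11+30+33+9 = 83
D → R → X → T → V: 11+6+24+33 = 74
D → R → X → V → T: 11+6+9+33 = 59
D → R → V → T → X: 11+15+33+24 = 83
D → R → V → X → T: 11+15+9+24 = 59
D → X → T → R → V: 5+24+30+15 = 74
D → X → T → V → R: 5+24+33+15 = 77
… (10 more)
The minimum is 59.
One shortest path: D → R → X → V → T.

Shortest open route: 59 m.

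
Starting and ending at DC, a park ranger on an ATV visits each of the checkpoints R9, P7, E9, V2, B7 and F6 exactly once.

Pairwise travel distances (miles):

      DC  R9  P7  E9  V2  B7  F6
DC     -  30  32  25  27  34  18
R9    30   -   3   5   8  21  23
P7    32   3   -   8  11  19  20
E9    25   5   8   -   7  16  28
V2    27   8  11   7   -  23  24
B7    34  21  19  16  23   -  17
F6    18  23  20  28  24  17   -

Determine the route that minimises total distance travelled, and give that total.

There are 360 distinct closed tours to check (reversals are equivalent).
DC-R9-P7-E9-V2-B7-F6-DC: 30+3+8+7+23+17+18 = 106
DC-R9-P7-E9-V2-F6-B7-DC: 30+3+8+7+24+17+34 = 123
DC-R9-P7-E9-B7-V2-F6-DC: 30+3+8+16+23+24+18 = 122
DC-R9-P7-E9-B7-F6-V2-DC: 30+3+8+16+17+24+27 = 125
DC-R9-P7-E9-F6-V2-B7-DC: 30+3+8+28+24+23+34 = 150
DC-R9-P7-E9-F6-B7-V2-DC: 30+3+8+28+17+23+27 = 136
DC-R9-P7-V2-E9-B7-F6-DC: 30+3+11+7+16+17+18 = 102
DC-R9-P7-V2-E9-F6-B7-DC: 30+3+11+7+28+17+34 = 130
… (352 more)
DC-V2-E9-R9-P7-B7-F6-DC: 27+7+5+3+19+17+18 = 96  ← best
The minimum is 96.
One optimal route: DC → V2 → E9 → R9 → P7 → B7 → F6 → DC (or its reverse).

Minimum total distance: 96 miles.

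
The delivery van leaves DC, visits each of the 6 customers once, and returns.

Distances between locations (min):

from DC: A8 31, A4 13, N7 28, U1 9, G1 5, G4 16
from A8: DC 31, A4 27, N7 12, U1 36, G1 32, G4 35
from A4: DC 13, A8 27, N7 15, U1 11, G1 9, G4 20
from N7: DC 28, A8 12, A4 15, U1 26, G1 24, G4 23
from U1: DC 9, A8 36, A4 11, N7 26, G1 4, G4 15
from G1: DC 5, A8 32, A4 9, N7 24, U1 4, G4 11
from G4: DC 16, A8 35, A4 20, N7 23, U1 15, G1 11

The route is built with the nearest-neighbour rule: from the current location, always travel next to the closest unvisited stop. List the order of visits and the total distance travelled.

98 min along DC → G1 → U1 → A4 → N7 → A8 → G4 → DC.

DC → [G1:5 / U1:9 / A4:13 / G4:16 / N7:28 / A8:31] → G1 (5)
G1 → [U1:4 / A4:9 / G4:11 / N7:24 / A8:32] → U1 (4)
U1 → [A4:11 / G4:15 / N7:26 / A8:36] → A4 (11)
A4 → [N7:15 / G4:20 / A8:27] → N7 (15)
N7 → [A8:12 / G4:23] → A8 (12)
A8 → [G4:35] → G4 (35)
Return G4→DC: 16.
Total = 5 + 4 + 11 + 15 + 12 + 35 + 16 = 98.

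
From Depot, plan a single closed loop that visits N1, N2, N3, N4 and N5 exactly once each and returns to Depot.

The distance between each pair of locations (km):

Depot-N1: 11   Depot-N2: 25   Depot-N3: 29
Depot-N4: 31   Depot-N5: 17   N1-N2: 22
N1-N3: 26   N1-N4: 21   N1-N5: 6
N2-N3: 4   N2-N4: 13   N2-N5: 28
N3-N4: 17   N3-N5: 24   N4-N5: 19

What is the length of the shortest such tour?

82 km — the shortest possible round trip.

With 5 stops there are 5!/2 = 60 distinct round trips (a route and its reverse cost the same).
Depot → N1 → N2 → N3 → N4 → N5 → Depot: 11+22+4+17+19+17 = 90
Depot → N1 → N2 → N3 → N5 → N4 → Depot: 11+22+4+24+19+31 = 111
Depot → N1 → N2 → N4 → N3 → N5 → Depot: 11+22+13+17+24+17 = 104
Depot → N1 → N2 → N4 → N5 → N3 → Depot: 11+22+13+19+24+29 = 118
Depot → N1 → N2 → N5 → N3 → N4 → Depot: 11+22+28+24+17+31 = 133
Depot → N1 → N2 → N5 → N4 → N3 → Depot: 11+22+28+19+17+29 = 126
Depot → N1 → N3 → N2 → N4 → N5 → Depot: 11+26+4+13+19+17 = 90
Depot → N1 → N3 → N2 → N5 → N4 → Depot: 11+26+4+28+19+31 = 119
Depot → N1 → N3 → N4 → N2 → N5 → Depot: 11+26+17+13+28+17 = 112
Depot → N1 → N3 → N4 → N5 → N2 → Depot: 11+26+17+19+28+25 = 126
Depot → N1 → N3 → N5 → N2 → N4 → Depot: 11+26+24+28+13+31 = 133
Depot → N1 → N3 → N5 → N4 → N2 → Depot: 11+26+24+19+13+25 = 118
Depot → N1 → N4 → N2 → N3 → N5 → Depot: 11+21+13+4+24+17 = 90
Depot → N1 → N4 → N2 → N5 → N3 → Depot: 11+21+13+28+24+29 = 126
… (46 more)
Depot → N1 → N5 → N4 → N2 → N3 → Depot: 11+6+19+13+4+29 = 82  ← best
The minimum is 82.
One optimal route: Depot → N1 → N5 → N4 → N2 → N3 → Depot (or its reverse).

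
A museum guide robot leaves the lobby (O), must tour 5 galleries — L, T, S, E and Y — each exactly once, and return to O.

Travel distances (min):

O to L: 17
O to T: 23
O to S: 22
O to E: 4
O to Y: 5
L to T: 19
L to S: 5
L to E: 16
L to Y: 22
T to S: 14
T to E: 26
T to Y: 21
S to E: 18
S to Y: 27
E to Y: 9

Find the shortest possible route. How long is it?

65 min — the shortest possible round trip.

O → L → T → S → E → Y → O: 17+19+14+18+9+5 = 82
O → L → T → S → Y → E → O: 17+19+14+27+9+4 = 90
O → L → T → E → S → Y → O: 17+19+26+18+27+5 = 112
O → L → T → E → Y → S → O: 17+19+26+9+27+22 = 120
O → L → T → Y → S → E → O: 17+19+21+27+18+4 = 106
O → L → T → Y → E → S → O: 17+19+21+9+18+22 = 106
O → L → S → T → E → Y → O: 17+5+14+26+9+5 = 76
O → L → S → T → Y → E → O: 17+5+14+21+9+4 = 70
O → L → S → E → T → Y → O: 17+5+18+26+21+5 = 92
O → L → S → E → Y → T → O: 17+5+18+9+21+23 = 93
O → L → S → Y → T → E → O: 17+5+27+21+26+4 = 100
O → L → S → Y → E → T → O: 17+5+27+9+26+23 = 107
O → L → E → T → S → Y → O: 17+16+26+14+27+5 = 105
O → L → E → T → Y → S → O: 17+16+26+21+27+22 = 129
… (46 more)
O → E → L → S → T → Y → O: 4+16+5+14+21+5 = 65  ← best
The minimum is 65.
One optimal route: O → E → L → S → T → Y → O (or its reverse).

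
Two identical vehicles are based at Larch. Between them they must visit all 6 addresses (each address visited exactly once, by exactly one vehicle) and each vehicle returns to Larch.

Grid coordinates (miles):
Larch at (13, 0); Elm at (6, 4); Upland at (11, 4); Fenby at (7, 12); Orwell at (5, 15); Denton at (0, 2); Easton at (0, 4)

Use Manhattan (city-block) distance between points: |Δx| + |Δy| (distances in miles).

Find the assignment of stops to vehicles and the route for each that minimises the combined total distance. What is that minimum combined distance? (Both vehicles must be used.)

Try each way of splitting the stops between the two vehicles (each non-empty) and, for each split, find the best tour for each vehicle:
  {Elm} + {Upland, Fenby, Orwell, Denton, Easton}: 22 + 56 = 78
  {Upland} + {Elm, Fenby, Orwell, Denton, Easton}: 12 + 58 = 70
  {Elm, Upland} + {Fenby, Orwell, Denton, Easton}: 22 + 56 = 78
  {Fenby} + {Elm, Upland, Orwell, Denton, Easton}: 36 + 56 = 92
  {Elm, Fenby} + {Upland, Orwell, Denton, Easton}: 38 + 56 = 94
  {Upland, Fenby} + {Elm, Orwell, Denton, Easton}: 36 + 56 = 92
  … (31 splits in total)
Best: vehicle 1 Larch → Upland → Larch = 12; vehicle 2 Larch → Elm → Fenby → Orwell → Easton → Denton → Larch = 58; combined 70.

Minimum combined distance: 70 miles.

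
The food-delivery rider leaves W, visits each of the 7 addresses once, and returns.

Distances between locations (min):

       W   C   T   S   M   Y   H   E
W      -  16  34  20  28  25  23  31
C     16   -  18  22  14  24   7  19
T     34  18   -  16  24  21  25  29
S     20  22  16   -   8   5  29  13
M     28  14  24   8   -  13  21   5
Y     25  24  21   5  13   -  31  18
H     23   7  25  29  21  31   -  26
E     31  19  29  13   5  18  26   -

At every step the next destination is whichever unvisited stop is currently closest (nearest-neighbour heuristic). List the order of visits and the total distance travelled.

From W: distances to unvisited — C=16, S=20, H=23, Y=25, M=28, E=31, T=34. Nearest is C (16).
From C: distances to unvisited — H=7, M=14, T=18, E=19, S=22, Y=24. Nearest is H (7).
From H: distances to unvisited — M=21, T=25, E=26, S=29, Y=31. Nearest is M (21).
From M: distances to unvisited — E=5, S=8, Y=13, T=24. Nearest is E (5).
From E: distances to unvisited — S=13, Y=18, T=29. Nearest is S (13).
From S: distances to unvisited — Y=5, T=16. Nearest is Y (5).
From Y: distances to unvisited — T=21. Nearest is T (21).
Return T→W: 34.
Total = 16 + 7 + 21 + 5 + 13 + 5 + 21 + 34 = 122.

122 min along W → C → H → M → E → S → Y → T → W.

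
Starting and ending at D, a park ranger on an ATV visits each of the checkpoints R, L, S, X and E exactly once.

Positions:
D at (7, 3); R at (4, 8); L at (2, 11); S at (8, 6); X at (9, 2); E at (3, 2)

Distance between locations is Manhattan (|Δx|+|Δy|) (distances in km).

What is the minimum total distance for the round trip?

34 km — the shortest possible round trip.

With 5 stops there are 5!/2 = 60 distinct round trips (a route and its reverse cost the same).
D-R-L-S-X-E-D: 8+5+11+5+6+5 = 40
D-R-L-S-E-X-D: 8+5+11+9+6+3 = 42
D-R-L-X-S-E-D: 8+5+16+5+9+5 = 48
D-R-L-X-E-S-D: 8+5+16+6+9+4 = 48
D-R-L-E-S-X-D: 8+5+10+9+5+3 = 40
D-R-L-E-X-S-D: 8+5+10+6+5+4 = 38
D-R-S-L-X-E-D: 8+6+11+16+6+5 = 52
D-R-S-L-E-X-D: 8+6+11+10+6+3 = 44
D-R-S-X-L-E-D: 8+6+5+16+10+5 = 50
D-R-S-X-E-L-D: 8+6+5+6+10+13 = 48
D-R-S-E-L-X-D: 8+6+9+10+16+3 = 52
D-R-S-E-X-L-D: 8+6+9+6+16+13 = 58
D-R-X-L-S-E-D: 8+11+16+11+9+5 = 60
D-R-X-L-E-S-D: 8+11+16+10+9+4 = 58
… (46 more)
D-S-R-L-E-X-D: 4+6+5+10+6+3 = 34  ← best
The minimum is 34.
One optimal route: D → S → R → L → E → X → D (or its reverse).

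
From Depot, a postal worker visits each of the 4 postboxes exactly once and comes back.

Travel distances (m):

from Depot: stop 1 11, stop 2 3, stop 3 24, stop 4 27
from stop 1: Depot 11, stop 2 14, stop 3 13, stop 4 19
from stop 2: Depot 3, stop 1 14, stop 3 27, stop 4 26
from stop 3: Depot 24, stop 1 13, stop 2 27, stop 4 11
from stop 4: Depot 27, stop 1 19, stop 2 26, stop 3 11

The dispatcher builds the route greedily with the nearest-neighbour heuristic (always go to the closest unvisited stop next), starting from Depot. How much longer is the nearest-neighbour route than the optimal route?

Depot: stop 2=3, stop 1=11, stop 3=24, stop 4=27 ⇒ stop 2
stop 2: stop 1=14, stop 4=26, stop 3=27 ⇒ stop 1
stop 1: stop 3=13, stop 4=19 ⇒ stop 3
stop 3: stop 4=11 ⇒ stop 4
NN route Depot → stop 2 → stop 1 → stop 3 → stop 4 → Depot costs 68.
Optimal: Depot → stop 1 → stop 3 → stop 4 → stop 2 → Depot costs 64 (by enumerating all 12 distinct tours).
Excess = 68 − 64 = 4.

Excess over optimum: 4 m.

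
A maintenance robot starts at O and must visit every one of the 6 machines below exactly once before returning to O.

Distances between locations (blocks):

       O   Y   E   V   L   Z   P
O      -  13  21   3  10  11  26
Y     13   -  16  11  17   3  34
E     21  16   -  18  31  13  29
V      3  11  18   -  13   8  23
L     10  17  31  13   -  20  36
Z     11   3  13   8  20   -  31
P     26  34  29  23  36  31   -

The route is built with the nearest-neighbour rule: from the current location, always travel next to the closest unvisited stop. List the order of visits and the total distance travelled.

105 blocks along O → V → Z → Y → E → P → L → O.

O → [V:3 / L:10 / Z:11 / Y:13 / E:21 / P:26] → V (3)
V → [Z:8 / Y:11 / L:13 / E:18 / P:23] → Z (8)
Z → [Y:3 / E:13 / L:20 / P:31] → Y (3)
Y → [E:16 / L:17 / P:34] → E (16)
E → [P:29 / L:31] → P (29)
P → [L:36] → L (36)
Return L→O: 10.
Total = 3 + 8 + 3 + 16 + 29 + 36 + 10 = 105.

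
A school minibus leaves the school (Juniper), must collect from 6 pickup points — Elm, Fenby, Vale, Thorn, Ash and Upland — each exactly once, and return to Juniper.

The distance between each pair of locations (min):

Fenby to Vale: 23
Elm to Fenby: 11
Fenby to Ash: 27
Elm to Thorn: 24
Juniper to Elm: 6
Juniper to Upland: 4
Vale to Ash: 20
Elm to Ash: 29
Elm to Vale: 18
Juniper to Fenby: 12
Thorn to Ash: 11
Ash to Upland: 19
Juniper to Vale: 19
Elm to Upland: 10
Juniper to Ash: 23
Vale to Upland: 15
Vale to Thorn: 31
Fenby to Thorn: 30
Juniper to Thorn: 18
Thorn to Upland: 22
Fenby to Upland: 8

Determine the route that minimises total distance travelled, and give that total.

With 6 stops there are 6!/2 = 360 distinct round trips (a route and its reverse cost the same).
Juniper → Elm → Fenby → Vale → Thorn → Ash → Upland → Juniper: 6+11+23+31+11+19+4 = 105
Juniper → Elm → Fenby → Vale → Thorn → Upland → Ash → Juniper: 6+11+23+31+22+19+23 = 135
Juniper → Elm → Fenby → Vale → Ash → Thorn → Upland → Juniper: 6+11+23+20+11+22+4 = 97
Juniper → Elm → Fenby → Vale → Ash → Upland → Thorn → Juniper: 6+11+23+20+19+22+18 = 119
Juniper → Elm → Fenby → Vale → Upland → Thorn → Ash → Juniper: 6+11+23+15+22+11+23 = 111
Juniper → Elm → Fenby → Vale → Upland → Ash → Thorn → Juniper: 6+11+23+15+19+11+18 = 103
Juniper → Elm → Fenby → Thorn → Vale → Ash → Upland → Juniper: 6+11+30+31+20+19+4 = 121
Juniper → Elm → Fenby → Thorn → Vale → Upland → Ash → Juniper: 6+11+30+31+15+19+23 = 135
… (352 more)
Juniper → Elm → Fenby → Upland → Vale → Ash → Thorn → Juniper: 6+11+8+15+20+11+18 = 89  ← best
The minimum is 89.
One optimal route: Juniper → Elm → Fenby → Upland → Vale → Ash → Thorn → Juniper (or its reverse).

Shortest round trip = 89 min.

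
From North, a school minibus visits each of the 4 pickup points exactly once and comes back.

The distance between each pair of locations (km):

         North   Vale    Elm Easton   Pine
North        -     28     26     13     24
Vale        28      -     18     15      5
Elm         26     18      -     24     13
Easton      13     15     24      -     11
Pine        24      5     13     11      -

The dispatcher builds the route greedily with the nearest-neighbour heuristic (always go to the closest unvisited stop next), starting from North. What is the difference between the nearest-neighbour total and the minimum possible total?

The nearest-neighbour route is 1 km longer than optimal.

From North: Easton=13, Pine=24, Elm=26, Vale=28 → choose Easton (13).
From Easton: Pine=11, Vale=15, Elm=24 → choose Pine (11).
From Pine: Vale=5, Elm=13 → choose Vale (5).
From Vale: Elm=18 → choose Elm (18).
NN route North → Easton → Pine → Vale → Elm → North costs 73.
Optimal: North → Elm → Pine → Vale → Easton → North costs 72 (by enumerating all 12 distinct tours).
Excess = 73 − 72 = 1.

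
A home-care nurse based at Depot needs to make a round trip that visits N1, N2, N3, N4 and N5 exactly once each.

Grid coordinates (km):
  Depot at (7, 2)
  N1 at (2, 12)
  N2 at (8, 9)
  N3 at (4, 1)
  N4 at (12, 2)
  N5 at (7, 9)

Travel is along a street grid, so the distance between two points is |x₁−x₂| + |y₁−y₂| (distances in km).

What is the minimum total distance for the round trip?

There are 60 distinct closed tours to check (reversals are equivalent).
Depot → N1 → N2 → N3 → N4 → N5 → Depot: 15+9+12+9+12+7 = 64
Depot → N1 → N2 → N3 → N5 → N4 → Depot: 15+9+12+11+12+5 = 64
Depot → N1 → N2 → N4 → N3 → N5 → Depot: 15+9+11+9+11+7 = 62
Depot → N1 → N2 → N4 → N5 → N3 → Depot: 15+9+11+12+11+4 = 62
Depot → N1 → N2 → N5 → N3 → N4 → Depot: 15+9+1+11+9+5 = 50
Depot → N1 → N2 → N5 → N4 → N3 → Depot: 15+9+1+12+9+4 = 50
Depot → N1 → N3 → N2 → N4 → N5 → Depot: 15+13+12+11+12+7 = 70
Depot → N1 → N3 → N2 → N5 → N4 → Depot: 15+13+12+1+12+5 = 58
Depot → N1 → N3 → N4 → N2 → N5 → Depot: 15+13+9+11+1+7 = 56
Depot → N1 → N3 → N4 → N5 → N2 → Depot: 15+13+9+12+1+8 = 58
Depot → N1 → N3 → N5 → N2 → N4 → Depot: 15+13+11+1+11+5 = 56
Depot → N1 → N3 → N5 → N4 → N2 → Depot: 15+13+11+12+11+8 = 70
Depot → N1 → N4 → N2 → N3 → N5 → Depot: 15+20+11+12+11+7 = 76
Depot → N1 → N4 → N2 → N5 → N3 → Depot: 15+20+11+1+11+4 = 62
… (46 more)
Depot → N3 → N1 → N5 → N2 → N4 → Depot: 4+13+8+1+11+5 = 42  ← best
The minimum is 42.
One optimal route: Depot → N3 → N1 → N5 → N2 → N4 → Depot (or its reverse).

Minimum total distance: 42 km.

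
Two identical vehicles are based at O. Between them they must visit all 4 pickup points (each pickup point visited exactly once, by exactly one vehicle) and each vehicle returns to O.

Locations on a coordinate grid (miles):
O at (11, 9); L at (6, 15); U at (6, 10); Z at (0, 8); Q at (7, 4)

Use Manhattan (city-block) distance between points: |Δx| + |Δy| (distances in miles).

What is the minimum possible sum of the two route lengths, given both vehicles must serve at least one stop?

Minimum combined distance: 54 miles.

Try each way of splitting the stops between the two vehicles (each non-empty) and, for each split, find the best tour for each vehicle:
  {L} + {U, Z, Q}: 22 + 34 = 56
  {U} + {L, Z, Q}: 12 + 44 = 56
  {L, U} + {Z, Q}: 22 + 32 = 54
  {Z} + {L, U, Q}: 24 + 32 = 56
  {L, Z} + {U, Q}: 36 + 22 = 58
  {U, Z} + {L, Q}: 26 + 32 = 58
  … (7 splits in total)
Best: vehicle 1 O → L → U → O = 22; vehicle 2 O → Z → Q → O = 32; combined 54.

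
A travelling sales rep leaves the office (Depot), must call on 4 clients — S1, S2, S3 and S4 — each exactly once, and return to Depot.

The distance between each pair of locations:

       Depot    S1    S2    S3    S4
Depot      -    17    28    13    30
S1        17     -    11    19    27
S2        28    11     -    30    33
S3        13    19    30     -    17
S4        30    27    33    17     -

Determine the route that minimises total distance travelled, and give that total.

91 — the shortest possible round trip.

Depot - S1 - S2 - S3 - S4 - Depot: 17+11+30+17+30 = 105
Depot - S1 - S2 - S4 - S3 - Depot: 17+11+33+17+13 = 91
Depot - S1 - S3 - S2 - S4 - Depot: 17+19+30+33+30 = 129
Depot - S1 - S3 - S4 - S2 - Depot: 17+19+17+33+28 = 114
Depot - S1 - S4 - S2 - S3 - Depot: 17+27+33+30+13 = 120
Depot - S1 - S4 - S3 - S2 - Depot: 17+27+17+30+28 = 119
Depot - S2 - S1 - S3 - S4 - Depot: 28+11+19+17+30 = 105
Depot - S2 - S1 - S4 - S3 - Depot: 28+11+27+17+13 = 96
Depot - S2 - S3 - S1 - S4 - Depot: 28+30+19+27+30 = 134
Depot - S2 - S4 - S1 - S3 - Depot: 28+33+27+19+13 = 120
Depot - S3 - S1 - S2 - S4 - Depot: 13+19+11+33+30 = 106
Depot - S3 - S2 - S1 - S4 - Depot: 13+30+11+27+30 = 111
The minimum is 91.
One optimal route: Depot → S1 → S2 → S4 → S3 → Depot (or its reverse).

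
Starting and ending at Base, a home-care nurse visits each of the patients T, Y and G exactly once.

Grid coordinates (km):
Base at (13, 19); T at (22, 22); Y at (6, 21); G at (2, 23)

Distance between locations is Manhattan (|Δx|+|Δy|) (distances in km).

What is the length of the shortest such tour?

Base-T-Y-G-Base: 12+17+6+15 = 50
Base-T-G-Y-Base: 12+21+6+9 = 48
Base-Y-T-G-Base: 9+17+21+15 = 62
The minimum is 48.
One optimal route: Base → T → G → Y → Base (or its reverse).

Minimum total distance: 48 km.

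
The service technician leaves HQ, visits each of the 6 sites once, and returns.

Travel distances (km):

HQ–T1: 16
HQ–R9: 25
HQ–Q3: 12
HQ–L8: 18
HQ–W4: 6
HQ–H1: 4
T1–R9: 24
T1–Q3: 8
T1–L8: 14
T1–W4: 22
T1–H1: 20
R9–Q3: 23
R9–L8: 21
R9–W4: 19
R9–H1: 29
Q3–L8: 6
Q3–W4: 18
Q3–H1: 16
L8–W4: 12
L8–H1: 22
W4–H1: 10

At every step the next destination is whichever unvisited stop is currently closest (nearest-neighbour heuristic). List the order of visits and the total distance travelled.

From HQ: distances to unvisited — H1=4, W4=6, Q3=12, T1=16, L8=18, R9=25. Nearest is H1 (4).
From H1: distances to unvisited — W4=10, Q3=16, T1=20, L8=22, R9=29. Nearest is W4 (10).
From W4: distances to unvisited — L8=12, Q3=18, R9=19, T1=22. Nearest is L8 (12).
From L8: distances to unvisited — Q3=6, T1=14, R9=21. Nearest is Q3 (6).
From Q3: distances to unvisited — T1=8, R9=23. Nearest is T1 (8).
From T1: distances to unvisited — R9=24. Nearest is R9 (24).
Return R9→HQ: 25.
Total = 4 + 10 + 12 + 6 + 8 + 24 + 25 = 89.

Total distance 89 km via the nearest-neighbour route HQ → H1 → W4 → L8 → Q3 → T1 → R9 → HQ.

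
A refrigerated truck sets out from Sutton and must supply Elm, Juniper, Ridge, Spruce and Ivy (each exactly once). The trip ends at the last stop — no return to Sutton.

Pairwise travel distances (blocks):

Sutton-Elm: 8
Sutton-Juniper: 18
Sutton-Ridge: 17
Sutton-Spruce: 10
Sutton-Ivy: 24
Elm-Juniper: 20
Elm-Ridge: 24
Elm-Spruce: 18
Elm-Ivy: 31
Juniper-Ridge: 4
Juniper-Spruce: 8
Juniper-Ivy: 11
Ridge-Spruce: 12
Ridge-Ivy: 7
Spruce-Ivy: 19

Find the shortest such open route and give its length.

Minimum one-way distance = 45 blocks.

There are 5! = 120 possible orderings.
Sutton - Elm - Juniper - Ridge - Spruce - Ivy: 8+20+4+12+19 = 63
Sutton - Elm - Juniper - Ridge - Ivy - Spruce: 8+20+4+7+19 = 58
Sutton - Elm - Juniper - Spruce - Ridge - Ivy: 8+20+8+12+7 = 55
Sutton - Elm - Juniper - Spruce - Ivy - Ridge: 8+20+8+19+7 = 62
Sutton - Elm - Juniper - Ivy - Ridge - Spruce: 8+20+11+7+12 = 58
Sutton - Elm - Juniper - Ivy - Spruce - Ridge: 8+20+11+19+12 = 70
Sutton - Elm - Ridge - Juniper - Spruce - Ivy: 8+24+4+8+19 = 63
Sutton - Elm - Ridge - Juniper - Ivy - Spruce: 8+24+4+11+19 = 66
Sutton - Elm - Ridge - Spruce - Juniper - Ivy: 8+24+12+8+11 = 63
Sutton - Elm - Ridge - Spruce - Ivy - Juniper: 8+24+12+19+11 = 74
Sutton - Elm - Ridge - Ivy - Juniper - Spruce: 8+24+7+11+8 = 58
Sutton - Elm - Ridge - Ivy - Spruce - Juniper: 8+24+7+19+8 = 66
Sutton - Elm - Spruce - Juniper - Ridge - Ivy: 8+18+8+4+7 = 45
Sutton - Elm - Spruce - Juniper - Ivy - Ridge: 8+18+8+11+7 = 52
… (106 more)
The minimum is 45.
One shortest path: Sutton → Elm → Spruce → Juniper → Ridge → Ivy.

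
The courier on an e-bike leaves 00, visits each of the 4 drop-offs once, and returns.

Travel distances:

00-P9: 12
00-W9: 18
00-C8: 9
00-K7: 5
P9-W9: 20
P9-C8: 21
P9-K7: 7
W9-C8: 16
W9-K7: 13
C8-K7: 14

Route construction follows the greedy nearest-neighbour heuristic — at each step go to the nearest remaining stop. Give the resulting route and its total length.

Total distance 57 via the nearest-neighbour route 00 → K7 → P9 → W9 → C8 → 00.

00 → [K7:5 / C8:9 / P9:12 / W9:18] → K7 (5)
K7 → [P9:7 / W9:13 / C8:14] → P9 (7)
P9 → [W9:20 / C8:21] → W9 (20)
W9 → [C8:16] → C8 (16)
Return C8→00: 9.
Total = 5 + 7 + 20 + 16 + 9 = 57.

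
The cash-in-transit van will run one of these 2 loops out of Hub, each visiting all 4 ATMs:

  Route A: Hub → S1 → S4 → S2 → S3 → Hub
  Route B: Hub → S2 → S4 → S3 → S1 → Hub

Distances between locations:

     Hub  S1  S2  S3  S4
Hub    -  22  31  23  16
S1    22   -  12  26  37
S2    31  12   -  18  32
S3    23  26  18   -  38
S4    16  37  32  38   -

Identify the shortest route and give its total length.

Route A: 22 + 37 + 32 + 18 + 23 = 132
Route B: 31 + 32 + 38 + 26 + 22 = 149

Shortest is Route A, total 132.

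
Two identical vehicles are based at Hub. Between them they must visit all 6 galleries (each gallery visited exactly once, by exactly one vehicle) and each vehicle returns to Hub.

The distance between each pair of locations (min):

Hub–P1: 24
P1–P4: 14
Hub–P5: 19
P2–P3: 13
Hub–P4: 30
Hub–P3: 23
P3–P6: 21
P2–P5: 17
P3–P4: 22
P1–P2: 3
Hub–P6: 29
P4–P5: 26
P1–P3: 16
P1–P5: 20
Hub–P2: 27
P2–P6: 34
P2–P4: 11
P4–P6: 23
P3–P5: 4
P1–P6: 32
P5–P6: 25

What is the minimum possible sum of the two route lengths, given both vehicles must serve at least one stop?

136 min — the smallest possible combined total.

Check every non-empty split of the stops between the two vehicles; for each half take its own optimal tour:
  {P1} + {P2, P3, P4, P5, P6}: 48 + 99 = 147
  {P2} + {P1, P3, P4, P5, P6}: 54 + 105 = 159
  {P1, P2} + {P3, P4, P5, P6}: 54 + 97 = 151
  {P3} + {P1, P2, P4, P5, P6}: 46 + 105 = 151
  {P1, P3} + {P2, P4, P5, P6}: 63 + 99 = 162
  {P2, P3} + {P1, P4, P5, P6}: 63 + 105 = 168
  … (31 splits in total)
  {P3, P5} + {P1, P2, P4, P6}: 46 + 90 = 136  ← best
Best: vehicle 1 Hub → P3 → P5 → Hub = 46; vehicle 2 Hub → P1 → P2 → P4 → P6 → Hub = 90; combined 136.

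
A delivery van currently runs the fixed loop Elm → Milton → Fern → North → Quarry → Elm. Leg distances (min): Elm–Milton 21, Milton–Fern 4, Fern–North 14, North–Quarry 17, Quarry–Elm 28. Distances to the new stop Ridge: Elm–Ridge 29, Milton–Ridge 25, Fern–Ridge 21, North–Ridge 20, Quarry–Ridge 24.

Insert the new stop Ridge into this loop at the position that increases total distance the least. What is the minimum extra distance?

Adding 25 min by placing Ridge on the Quarry–Elm leg.

Insertion cost between consecutive stops i–j is d(i,Ridge) + d(Ridge,j) − d(i,j):
  between Elm and Milton: 29 + 25 − 21 = 33
  between Milton and Fern: 25 + 21 − 4 = 42
  between Fern and North: 21 + 20 − 14 = 27
  between North and Quarry: 20 + 24 − 17 = 27
  between Quarry and Elm: 24 + 29 − 28 = 25
Cheapest insertion is between Quarry and Elm, adding 25.
New total = 84 + 25 = 109.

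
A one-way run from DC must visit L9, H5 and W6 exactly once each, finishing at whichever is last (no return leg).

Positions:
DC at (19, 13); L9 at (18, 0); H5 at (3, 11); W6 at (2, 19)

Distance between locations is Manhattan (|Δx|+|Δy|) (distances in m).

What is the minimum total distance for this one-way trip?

There are 3! = 6 possible orderings.
DC → L9 → H5 → W6: 14+26+9 = 49
DC → L9 → W6 → H5: 14+35+9 = 58
DC → H5 → L9 → W6: 18+26+35 = 79
DC → H5 → W6 → L9: 18+9+35 = 62
DC → W6 → L9 → H5: 23+35+26 = 84
DC → W6 → H5 → L9: 23+9+26 = 58
The minimum is 49.
One shortest path: DC → L9 → H5 → W6.

Shortest open route: 49 m.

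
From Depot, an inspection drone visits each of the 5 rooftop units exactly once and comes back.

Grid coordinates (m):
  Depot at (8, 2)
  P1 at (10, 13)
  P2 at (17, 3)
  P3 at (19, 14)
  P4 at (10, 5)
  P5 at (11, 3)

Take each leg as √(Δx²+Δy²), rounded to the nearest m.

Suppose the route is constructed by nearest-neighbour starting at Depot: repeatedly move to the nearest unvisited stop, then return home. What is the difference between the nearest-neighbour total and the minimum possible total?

From Depot: P5=3, P4=4, P2=9, P1=11, P3=16 → choose P5 (3).
From P5: P4=2, P2=6, P1=10, P3=14 → choose P4 (2).
From P4: P2=7, P1=8, P3=13 → choose P2 (7).
From P2: P3=11, P1=12 → choose P3 (11).
From P3: P1=9 → choose P1 (9).
NN route Depot → P5 → P4 → P2 → P3 → P1 → Depot costs 43.
Optimal: Depot → P4 → P1 → P3 → P2 → P5 → Depot costs 41 (by enumerating all 60 distinct tours).
Excess = 43 − 41 = 2.

Excess over optimum: 2 m.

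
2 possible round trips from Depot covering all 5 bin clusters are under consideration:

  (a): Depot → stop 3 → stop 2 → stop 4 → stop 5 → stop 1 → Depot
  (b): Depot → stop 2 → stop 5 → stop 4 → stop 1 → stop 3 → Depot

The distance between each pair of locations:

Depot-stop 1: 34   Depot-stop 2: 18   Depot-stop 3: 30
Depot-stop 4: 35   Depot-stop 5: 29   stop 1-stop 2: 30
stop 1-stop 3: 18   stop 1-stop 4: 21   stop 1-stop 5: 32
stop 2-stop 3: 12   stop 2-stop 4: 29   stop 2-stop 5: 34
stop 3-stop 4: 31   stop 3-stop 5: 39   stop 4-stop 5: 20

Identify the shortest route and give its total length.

Shortest is (b), total 141.

(a): 30 + 12 + 29 + 20 + 32 + 34 = 157
(b): 18 + 34 + 20 + 21 + 18 + 30 = 141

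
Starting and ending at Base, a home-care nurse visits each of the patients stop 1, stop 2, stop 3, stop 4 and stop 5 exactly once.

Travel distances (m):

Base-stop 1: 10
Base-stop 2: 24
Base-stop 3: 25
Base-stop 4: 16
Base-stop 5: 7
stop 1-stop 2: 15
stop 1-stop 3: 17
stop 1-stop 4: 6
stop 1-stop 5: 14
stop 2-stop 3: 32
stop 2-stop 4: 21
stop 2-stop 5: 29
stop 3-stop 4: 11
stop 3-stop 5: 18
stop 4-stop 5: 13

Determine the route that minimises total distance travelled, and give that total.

Shortest round trip = 81 m.

Base - stop 1 - stop 2 - stop 3 - stop 4 - stop 5 - Base: 10+15+32+11+13+7 = 88
Base - stop 1 - stop 2 - stop 3 - stop 5 - stop 4 - Base: 10+15+32+18+13+16 = 104
Base - stop 1 - stop 2 - stop 4 - stop 3 - stop 5 - Base: 10+15+21+11+18+7 = 82
Base - stop 1 - stop 2 - stop 4 - stop 5 - stop 3 - Base: 10+15+21+13+18+25 = 102
Base - stop 1 - stop 2 - stop 5 - stop 3 - stop 4 - Base: 10+15+29+18+11+16 = 99
Base - stop 1 - stop 2 - stop 5 - stop 4 - stop 3 - Base: 10+15+29+13+11+25 = 103
Base - stop 1 - stop 3 - stop 2 - stop 4 - stop 5 - Base: 10+17+32+21+13+7 = 100
Base - stop 1 - stop 3 - stop 2 - stop 5 - stop 4 - Base: 10+17+32+29+13+16 = 117
Base - stop 1 - stop 3 - stop 4 - stop 2 - stop 5 - Base: 10+17+11+21+29+7 = 95
Base - stop 1 - stop 3 - stop 4 - stop 5 - stop 2 - Base: 10+17+11+13+29+24 = 104
Base - stop 1 - stop 3 - stop 5 - stop 2 - stop 4 - Base: 10+17+18+29+21+16 = 111
Base - stop 1 - stop 3 - stop 5 - stop 4 - stop 2 - Base: 10+17+18+13+21+24 = 103
Base - stop 1 - stop 4 - stop 2 - stop 3 - stop 5 - Base: 10+6+21+32+18+7 = 94
Base - stop 1 - stop 4 - stop 2 - stop 5 - stop 3 - Base: 10+6+21+29+18+25 = 109
… (46 more)
Base - stop 2 - stop 1 - stop 4 - stop 3 - stop 5 - Base: 24+15+6+11+18+7 = 81  ← best
The minimum is 81.
One optimal route: Base → stop 2 → stop 1 → stop 4 → stop 3 → stop 5 → Base (or its reverse).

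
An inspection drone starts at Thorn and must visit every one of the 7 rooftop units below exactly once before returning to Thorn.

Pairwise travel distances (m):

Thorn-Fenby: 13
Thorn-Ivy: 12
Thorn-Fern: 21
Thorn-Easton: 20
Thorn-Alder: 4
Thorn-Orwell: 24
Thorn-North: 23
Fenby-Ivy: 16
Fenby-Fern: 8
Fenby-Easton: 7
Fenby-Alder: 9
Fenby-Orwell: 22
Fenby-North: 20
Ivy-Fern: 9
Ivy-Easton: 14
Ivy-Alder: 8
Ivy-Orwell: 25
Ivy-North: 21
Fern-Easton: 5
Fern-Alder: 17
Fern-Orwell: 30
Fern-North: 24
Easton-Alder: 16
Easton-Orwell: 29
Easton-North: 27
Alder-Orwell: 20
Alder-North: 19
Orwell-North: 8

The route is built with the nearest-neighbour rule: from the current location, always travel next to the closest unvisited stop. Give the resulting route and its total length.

Total distance 85 m via the nearest-neighbour route Thorn → Alder → Ivy → Fern → Easton → Fenby → North → Orwell → Thorn.

Thorn → [Alder:4 / Ivy:12 / Fenby:13 / Easton:20 / Fern:21 / North:23 / Orwell:24] → Alder (4)
Alder → [Ivy:8 / Fenby:9 / Easton:16 / Fern:17 / North:19 / Orwell:20] → Ivy (8)
Ivy → [Fern:9 / Easton:14 / Fenby:16 / North:21 / Orwell:25] → Fern (9)
Fern → [Easton:5 / Fenby:8 / North:24 / Orwell:30] → Easton (5)
Easton → [Fenby:7 / North:27 / Orwell:29] → Fenby (7)
Fenby → [North:20 / Orwell:22] → North (20)
North → [Orwell:8] → Orwell (8)
Return Orwell→Thorn: 24.
Total = 4 + 8 + 9 + 5 + 7 + 20 + 8 + 24 = 85.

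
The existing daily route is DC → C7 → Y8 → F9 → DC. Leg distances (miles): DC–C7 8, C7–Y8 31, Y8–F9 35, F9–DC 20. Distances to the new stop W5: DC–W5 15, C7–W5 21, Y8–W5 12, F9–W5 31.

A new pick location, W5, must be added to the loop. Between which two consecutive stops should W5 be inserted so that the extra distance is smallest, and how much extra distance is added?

Minimum extra distance: 2 miles, inserting W5 between C7 and Y8.

Insertion cost between consecutive stops i–j is d(i,W5) + d(W5,j) − d(i,j):
  between DC and C7: 15 + 21 − 8 = 28
  between C7 and Y8: 21 + 12 − 31 = 2
  between Y8 and F9: 12 + 31 − 35 = 8
  between F9 and DC: 31 + 15 − 20 = 26
Cheapest insertion is between C7 and Y8, adding 2.
New total = 94 + 2 = 96.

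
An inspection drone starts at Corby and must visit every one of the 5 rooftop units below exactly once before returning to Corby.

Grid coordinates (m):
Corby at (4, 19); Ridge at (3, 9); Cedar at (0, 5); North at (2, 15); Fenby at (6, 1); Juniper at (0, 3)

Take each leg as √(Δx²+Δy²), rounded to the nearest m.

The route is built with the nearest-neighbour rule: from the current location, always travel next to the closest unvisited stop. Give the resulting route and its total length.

41 m along Corby → North → Ridge → Cedar → Juniper → Fenby → Corby.

From Corby: distances to unvisited — North=4, Ridge=10, Cedar=15, Juniper=16, Fenby=18. Nearest is North (4).
From North: distances to unvisited — Ridge=6, Cedar=10, Juniper=12, Fenby=15. Nearest is Ridge (6).
From Ridge: distances to unvisited — Cedar=5, Juniper=7, Fenby=9. Nearest is Cedar (5).
From Cedar: distances to unvisited — Juniper=2, Fenby=7. Nearest is Juniper (2).
From Juniper: distances to unvisited — Fenby=6. Nearest is Fenby (6).
Return Fenby→Corby: 18.
Total = 4 + 6 + 5 + 2 + 6 + 18 = 41.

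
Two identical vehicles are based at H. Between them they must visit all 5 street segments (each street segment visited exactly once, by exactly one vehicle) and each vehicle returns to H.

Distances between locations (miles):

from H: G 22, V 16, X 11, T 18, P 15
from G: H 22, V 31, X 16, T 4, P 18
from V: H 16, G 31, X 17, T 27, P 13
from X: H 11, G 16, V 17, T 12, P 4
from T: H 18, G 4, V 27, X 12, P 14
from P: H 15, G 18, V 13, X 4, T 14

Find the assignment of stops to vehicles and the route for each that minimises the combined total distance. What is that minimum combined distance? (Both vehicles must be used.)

Minimum combined distance: 87 miles.

There are 2^4 − 1 = 15 ways to divide the 5 stops into two non-empty groups. For each, the best each vehicle can do is its own shortest tour through its group:
  {G} + {V, X, T, P}: 44 + 63 = 107
  {V} + {G, X, T, P}: 32 + 55 = 87
  {G, V} + {X, T, P}: 69 + 47 = 116
  {X} + {G, V, T, P}: 22 + 69 = 91
  {G, X} + {V, T, P}: 49 + 61 = 110
  {V, X} + {G, T, P}: 44 + 55 = 99
  … (15 splits in total)
Best: vehicle 1 H → V → H = 32; vehicle 2 H → G → T → P → X → H = 55; combined 87.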